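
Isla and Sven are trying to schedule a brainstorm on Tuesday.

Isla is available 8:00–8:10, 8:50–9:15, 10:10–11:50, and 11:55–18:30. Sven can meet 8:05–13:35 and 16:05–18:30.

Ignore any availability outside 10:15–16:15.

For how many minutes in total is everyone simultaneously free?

205 minutes

Isla ∩ Sven: 08:05–08:10, 08:50–09:15, 10:10–11:50, 11:55–13:35, 16:05–18:30.
Restricted to 10:15–16:15: 10:15–11:50, 11:55–13:35, 16:05–16:15.
Total common minutes: 95 + 100 + 10 = 205.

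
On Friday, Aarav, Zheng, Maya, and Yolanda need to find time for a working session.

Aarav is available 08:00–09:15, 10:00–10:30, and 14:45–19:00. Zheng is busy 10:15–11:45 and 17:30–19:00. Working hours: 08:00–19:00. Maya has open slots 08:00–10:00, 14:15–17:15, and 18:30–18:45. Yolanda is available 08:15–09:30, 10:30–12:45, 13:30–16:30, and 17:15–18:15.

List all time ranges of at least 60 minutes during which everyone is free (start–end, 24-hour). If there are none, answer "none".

08:15–09:15, 14:45–16:30

Zheng free within 08:00–19:00: 08:00–10:15, 11:45–17:30.
Aarav ∩ Zheng: 08:00–09:15, 10:00–10:15, 14:45–17:30.
Aarav ∩ Zheng ∩ Maya: 08:00–09:15, 14:45–17:15.
Aarav ∩ Zheng ∩ Maya ∩ Yolanda: 08:15–09:15, 14:45–16:30.
Windows ≥ 60 min: 08:15–09:15, 14:45–16:30.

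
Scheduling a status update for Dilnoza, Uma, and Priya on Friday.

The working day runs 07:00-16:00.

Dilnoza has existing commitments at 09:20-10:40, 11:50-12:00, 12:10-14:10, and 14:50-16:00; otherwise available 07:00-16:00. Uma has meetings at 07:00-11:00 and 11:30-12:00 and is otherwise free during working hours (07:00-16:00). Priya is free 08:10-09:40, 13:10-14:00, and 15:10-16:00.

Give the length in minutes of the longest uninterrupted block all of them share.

Dilnoza free within 07:00–16:00: 07:00–09:20, 10:40–11:50, 12:00–12:10, 14:10–14:50.
Uma free within 07:00–16:00: 11:00–11:30, 12:00–16:00.
Dilnoza ∩ Uma: 11:00–11:30, 12:00–12:10, 14:10–14:50.
Dilnoza ∩ Uma ∩ Priya: (none).
No common window.

0 minutes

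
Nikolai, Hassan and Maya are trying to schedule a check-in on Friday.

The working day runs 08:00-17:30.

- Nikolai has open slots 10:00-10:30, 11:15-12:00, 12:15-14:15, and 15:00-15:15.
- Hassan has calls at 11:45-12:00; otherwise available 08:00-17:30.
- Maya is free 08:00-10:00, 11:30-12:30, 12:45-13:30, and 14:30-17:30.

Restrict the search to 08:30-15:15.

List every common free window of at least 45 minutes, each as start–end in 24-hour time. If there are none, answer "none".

12:45–13:30

Hassan free within 08:00–17:30: 08:00–11:45, 12:00–17:30.
Nikolai ∩ Hassan: 10:00–10:30, 11:15–11:45, 12:15–14:15, 15:00–15:15.
Nikolai ∩ Hassan ∩ Maya: 11:30–11:45, 12:15–12:30, 12:45–13:30, 15:00–15:15.
Restricted to 08:30–15:15: 11:30–11:45, 12:15–12:30, 12:45–13:30, 15:00–15:15.
Windows ≥ 45 min: 12:45–13:30.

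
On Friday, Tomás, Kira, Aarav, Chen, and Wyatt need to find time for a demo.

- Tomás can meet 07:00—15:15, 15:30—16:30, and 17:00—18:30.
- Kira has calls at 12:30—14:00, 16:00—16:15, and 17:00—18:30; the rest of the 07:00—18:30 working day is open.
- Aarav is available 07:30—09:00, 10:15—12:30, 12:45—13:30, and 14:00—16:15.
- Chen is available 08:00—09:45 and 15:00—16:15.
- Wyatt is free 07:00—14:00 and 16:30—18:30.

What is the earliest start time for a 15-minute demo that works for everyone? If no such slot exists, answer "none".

Kira free within 07:00–18:30: 07:00–12:30, 14:00–16:00, 16:15–17:00.
Tomás ∩ Kira: 07:00–12:30, 14:00–15:15, 15:30–16:00, 16:15–16:30.
Tomás ∩ Kira ∩ Aarav: 07:30–09:00, 10:15–12:30, 14:00–15:15, 15:30–16:00.
Tomás ∩ Kira ∩ Aarav ∩ Chen: 08:00–09:00, 15:00–15:15, 15:30–16:00.
Tomás ∩ Kira ∩ Aarav ∩ Chen ∩ Wyatt: 08:00–09:00.
Windows ≥ 15 min: 08:00–09:00.
Earliest such window starts at 08:00.

08:00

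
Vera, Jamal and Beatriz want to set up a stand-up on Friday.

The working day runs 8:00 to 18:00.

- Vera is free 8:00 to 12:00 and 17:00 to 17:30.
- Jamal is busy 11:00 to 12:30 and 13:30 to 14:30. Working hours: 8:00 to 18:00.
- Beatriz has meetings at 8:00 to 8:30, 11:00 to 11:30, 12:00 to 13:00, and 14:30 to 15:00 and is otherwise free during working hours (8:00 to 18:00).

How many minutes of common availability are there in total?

180 minutes

Jamal free within 08:00–18:00: 08:00–11:00, 12:30–13:30, 14:30–18:00.
Beatriz free within 08:00–18:00: 08:30–11:00, 11:30–12:00, 13:00–14:30, 15:00–18:00.
Vera ∩ Jamal: 08:00–11:00, 17:00–17:30.
Vera ∩ Jamal ∩ Beatriz: 08:30–11:00, 17:00–17:30.
Total common minutes: 150 + 30 = 180.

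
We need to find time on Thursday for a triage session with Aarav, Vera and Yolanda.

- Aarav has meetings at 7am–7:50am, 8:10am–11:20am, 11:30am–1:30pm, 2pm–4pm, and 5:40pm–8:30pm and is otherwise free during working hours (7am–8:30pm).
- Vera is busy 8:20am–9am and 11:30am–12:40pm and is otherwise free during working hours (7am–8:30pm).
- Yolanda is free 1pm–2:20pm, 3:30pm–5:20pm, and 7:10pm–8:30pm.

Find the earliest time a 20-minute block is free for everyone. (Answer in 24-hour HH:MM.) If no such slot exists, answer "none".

13:30

Aarav free within 07:00–20:30: 07:50–08:10, 11:20–11:30, 13:30–14:00, 16:00–17:40.
Vera free within 07:00–20:30: 07:00–08:20, 09:00–11:30, 12:40–20:30.
Aarav ∩ Vera: 07:50–08:10, 11:20–11:30, 13:30–14:00, 16:00–17:40.
Aarav ∩ Vera ∩ Yolanda: 13:30–14:00, 16:00–17:20.
Windows ≥ 20 min: 13:30–14:00, 16:00–17:20.
Earliest such window starts at 13:30.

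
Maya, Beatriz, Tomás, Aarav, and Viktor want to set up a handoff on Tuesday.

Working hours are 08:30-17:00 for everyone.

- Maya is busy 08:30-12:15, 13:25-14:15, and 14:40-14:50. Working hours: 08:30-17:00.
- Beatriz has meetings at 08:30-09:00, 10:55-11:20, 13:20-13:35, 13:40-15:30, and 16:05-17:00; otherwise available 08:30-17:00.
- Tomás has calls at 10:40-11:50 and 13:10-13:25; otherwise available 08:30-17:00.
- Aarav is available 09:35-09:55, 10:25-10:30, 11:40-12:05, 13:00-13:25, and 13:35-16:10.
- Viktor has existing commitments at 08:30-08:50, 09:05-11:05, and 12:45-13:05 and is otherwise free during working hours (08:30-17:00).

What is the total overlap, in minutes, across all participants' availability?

40 minutes

Maya free within 08:30–17:00: 12:15–13:25, 14:15–14:40, 14:50–17:00.
Beatriz free within 08:30–17:00: 09:00–10:55, 11:20–13:20, 13:35–13:40, 15:30–16:05.
Tomás free within 08:30–17:00: 08:30–10:40, 11:50–13:10, 13:25–17:00.
Viktor free within 08:30–17:00: 08:50–09:05, 11:05–12:45, 13:05–17:00.
Maya ∩ Beatriz: 12:15–13:20, 15:30–16:05.
Maya ∩ Beatriz ∩ Tomás: 12:15–13:10, 15:30–16:05.
Maya ∩ Beatriz ∩ Tomás ∩ Aarav: 13:00–13:10, 15:30–16:05.
Maya ∩ Beatriz ∩ Tomás ∩ Aarav ∩ Viktor: 13:05–13:10, 15:30–16:05.
Total common minutes: 5 + 35 = 40.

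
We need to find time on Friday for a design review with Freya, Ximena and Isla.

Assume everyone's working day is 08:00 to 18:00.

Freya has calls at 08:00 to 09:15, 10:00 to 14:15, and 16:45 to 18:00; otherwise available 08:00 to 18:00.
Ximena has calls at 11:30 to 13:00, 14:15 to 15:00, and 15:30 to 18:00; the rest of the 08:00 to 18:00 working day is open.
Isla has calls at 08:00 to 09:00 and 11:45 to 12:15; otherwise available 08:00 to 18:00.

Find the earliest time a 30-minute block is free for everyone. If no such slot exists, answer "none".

Freya free within 08:00–18:00: 09:15–10:00, 14:15–16:45.
Ximena free within 08:00–18:00: 08:00–11:30, 13:00–14:15, 15:00–15:30.
Isla free within 08:00–18:00: 09:00–11:45, 12:15–18:00.
Freya ∩ Ximena: 09:15–10:00, 15:00–15:30.
Freya ∩ Ximena ∩ Isla: 09:15–10:00, 15:00–15:30.
Windows ≥ 30 min: 09:15–10:00, 15:00–15:30.
Earliest such window starts at 09:15.

09:15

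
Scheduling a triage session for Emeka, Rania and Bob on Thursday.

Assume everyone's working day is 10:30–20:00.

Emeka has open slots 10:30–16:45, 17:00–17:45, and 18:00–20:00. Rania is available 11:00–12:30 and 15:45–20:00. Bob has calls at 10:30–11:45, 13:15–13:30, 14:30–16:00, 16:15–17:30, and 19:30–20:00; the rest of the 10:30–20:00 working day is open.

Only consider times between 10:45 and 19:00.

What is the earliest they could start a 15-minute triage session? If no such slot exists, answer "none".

11:45

Bob free within 10:30–20:00: 11:45–13:15, 13:30–14:30, 16:00–16:15, 17:30–19:30.
Emeka ∩ Rania: 11:00–12:30, 15:45–16:45, 17:00–17:45, 18:00–20:00.
Emeka ∩ Rania ∩ Bob: 11:45–12:30, 16:00–16:15, 17:30–17:45, 18:00–19:30.
Restricted to 10:45–19:00: 11:45–12:30, 16:00–16:15, 17:30–17:45, 18:00–19:00.
Windows ≥ 15 min: 11:45–12:30, 16:00–16:15, 17:30–17:45, 18:00–19:00.
Earliest such window starts at 11:45.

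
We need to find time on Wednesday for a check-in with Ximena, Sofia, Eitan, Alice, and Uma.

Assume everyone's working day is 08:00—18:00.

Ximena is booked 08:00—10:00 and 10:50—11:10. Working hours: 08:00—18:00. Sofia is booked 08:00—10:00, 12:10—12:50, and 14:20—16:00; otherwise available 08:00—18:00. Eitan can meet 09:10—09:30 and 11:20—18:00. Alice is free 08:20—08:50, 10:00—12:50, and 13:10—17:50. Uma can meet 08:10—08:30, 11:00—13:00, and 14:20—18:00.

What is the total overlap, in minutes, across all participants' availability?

160 minutes

Ximena free within 08:00–18:00: 10:00–10:50, 11:10–18:00.
Sofia free within 08:00–18:00: 10:00–12:10, 12:50–14:20, 16:00–18:00.
Ximena ∩ Sofia: 10:00–10:50, 11:10–12:10, 12:50–14:20, 16:00–18:00.
Ximena ∩ Sofia ∩ Eitan: 11:20–12:10, 12:50–14:20, 16:00–18:00.
Ximena ∩ Sofia ∩ Eitan ∩ Alice: 11:20–12:10, 13:10–14:20, 16:00–17:50.
Ximena ∩ Sofia ∩ Eitan ∩ Alice ∩ Uma: 11:20–12:10, 16:00–17:50.
Total common minutes: 50 + 110 = 160.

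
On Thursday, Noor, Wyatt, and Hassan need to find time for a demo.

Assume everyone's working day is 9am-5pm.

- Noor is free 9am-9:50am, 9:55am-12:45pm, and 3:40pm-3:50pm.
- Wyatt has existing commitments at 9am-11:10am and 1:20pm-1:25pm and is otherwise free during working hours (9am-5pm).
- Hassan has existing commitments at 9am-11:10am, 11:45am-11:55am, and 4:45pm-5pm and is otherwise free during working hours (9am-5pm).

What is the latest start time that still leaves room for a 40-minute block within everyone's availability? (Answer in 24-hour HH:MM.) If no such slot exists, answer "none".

Wyatt free within 09:00–17:00: 11:10–13:20, 13:25–17:00.
Hassan free within 09:00–17:00: 11:10–11:45, 11:55–16:45.
Noor ∩ Wyatt: 11:10–12:45, 15:40–15:50.
Noor ∩ Wyatt ∩ Hassan: 11:10–11:45, 11:55–12:45, 15:40–15:50.
Windows ≥ 40 min: 11:55–12:45.
Latest start in the last window 11:55–12:45 is 12:45 − 40 min = 12:05.

12:05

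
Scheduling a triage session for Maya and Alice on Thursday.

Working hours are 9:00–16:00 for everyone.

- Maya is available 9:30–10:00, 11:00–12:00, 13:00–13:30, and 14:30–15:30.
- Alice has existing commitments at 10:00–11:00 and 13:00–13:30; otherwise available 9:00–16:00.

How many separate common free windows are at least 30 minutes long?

3

Alice free within 09:00–16:00: 09:00–10:00, 11:00–13:00, 13:30–16:00.
Maya ∩ Alice: 09:30–10:00, 11:00–12:00, 14:30–15:30.
Windows ≥ 30 min: 09:30–10:00, 11:00–12:00, 14:30–15:30.
That's 3 windows.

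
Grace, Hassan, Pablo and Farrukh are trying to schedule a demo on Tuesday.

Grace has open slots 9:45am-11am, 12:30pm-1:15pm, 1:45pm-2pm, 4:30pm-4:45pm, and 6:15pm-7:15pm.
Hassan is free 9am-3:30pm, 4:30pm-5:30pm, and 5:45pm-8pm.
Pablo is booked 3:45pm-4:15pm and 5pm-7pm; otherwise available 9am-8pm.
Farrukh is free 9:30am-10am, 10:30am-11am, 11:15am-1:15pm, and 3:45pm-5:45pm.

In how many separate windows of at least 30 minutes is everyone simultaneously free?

Pablo free within 09:00–20:00: 09:00–15:45, 16:15–17:00, 19:00–20:00.
Grace ∩ Hassan: 09:45–11:00, 12:30–13:15, 13:45–14:00, 16:30–16:45, 18:15–19:15.
Grace ∩ Hassan ∩ Pablo: 09:45–11:00, 12:30–13:15, 13:45–14:00, 16:30–16:45, 19:00–19:15.
Grace ∩ Hassan ∩ Pablo ∩ Farrukh: 09:45–10:00, 10:30–11:00, 12:30–13:15, 16:30–16:45.
Windows ≥ 30 min: 10:30–11:00, 12:30–13:15.
That's 2 windows.

2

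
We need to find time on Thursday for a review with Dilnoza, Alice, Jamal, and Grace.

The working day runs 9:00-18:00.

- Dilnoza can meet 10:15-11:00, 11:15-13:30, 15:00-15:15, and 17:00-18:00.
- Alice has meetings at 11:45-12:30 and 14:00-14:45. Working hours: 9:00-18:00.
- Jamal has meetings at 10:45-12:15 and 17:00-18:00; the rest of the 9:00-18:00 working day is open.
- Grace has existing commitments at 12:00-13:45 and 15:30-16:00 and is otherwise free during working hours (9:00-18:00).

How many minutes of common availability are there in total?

45 minutes

Alice free within 09:00–18:00: 09:00–11:45, 12:30–14:00, 14:45–18:00.
Jamal free within 09:00–18:00: 09:00–10:45, 12:15–17:00.
Grace free within 09:00–18:00: 09:00–12:00, 13:45–15:30, 16:00–18:00.
Dilnoza ∩ Alice: 10:15–11:00, 11:15–11:45, 12:30–13:30, 15:00–15:15, 17:00–18:00.
Dilnoza ∩ Alice ∩ Jamal: 10:15–10:45, 12:30–13:30, 15:00–15:15.
Dilnoza ∩ Alice ∩ Jamal ∩ Grace: 10:15–10:45, 15:00–15:15.
Total common minutes: 30 + 15 = 45.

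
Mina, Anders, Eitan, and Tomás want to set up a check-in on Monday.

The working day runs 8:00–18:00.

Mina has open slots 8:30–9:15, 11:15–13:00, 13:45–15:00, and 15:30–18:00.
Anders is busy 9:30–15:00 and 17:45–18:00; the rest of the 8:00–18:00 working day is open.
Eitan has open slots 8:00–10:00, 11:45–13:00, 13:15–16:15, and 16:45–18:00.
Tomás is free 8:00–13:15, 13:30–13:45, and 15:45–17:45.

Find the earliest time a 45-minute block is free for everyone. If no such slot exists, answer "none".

08:30

Anders free within 08:00–18:00: 08:00–09:30, 15:00–17:45.
Mina ∩ Anders: 08:30–09:15, 15:30–17:45.
Mina ∩ Anders ∩ Eitan: 08:30–09:15, 15:30–16:15, 16:45–17:45.
Mina ∩ Anders ∩ Eitan ∩ Tomás: 08:30–09:15, 15:45–16:15, 16:45–17:45.
Windows ≥ 45 min: 08:30–09:15, 16:45–17:45.
Earliest such window starts at 08:30.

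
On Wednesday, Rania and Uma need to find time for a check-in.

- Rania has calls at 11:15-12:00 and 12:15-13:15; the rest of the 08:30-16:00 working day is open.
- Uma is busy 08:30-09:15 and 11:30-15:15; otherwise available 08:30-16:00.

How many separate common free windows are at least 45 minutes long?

2

Rania free within 08:30–16:00: 08:30–11:15, 12:00–12:15, 13:15–16:00.
Uma free within 08:30–16:00: 09:15–11:30, 15:15–16:00.
Rania ∩ Uma: 09:15–11:15, 15:15–16:00.
Windows ≥ 45 min: 09:15–11:15, 15:15–16:00.
That's 2 windows.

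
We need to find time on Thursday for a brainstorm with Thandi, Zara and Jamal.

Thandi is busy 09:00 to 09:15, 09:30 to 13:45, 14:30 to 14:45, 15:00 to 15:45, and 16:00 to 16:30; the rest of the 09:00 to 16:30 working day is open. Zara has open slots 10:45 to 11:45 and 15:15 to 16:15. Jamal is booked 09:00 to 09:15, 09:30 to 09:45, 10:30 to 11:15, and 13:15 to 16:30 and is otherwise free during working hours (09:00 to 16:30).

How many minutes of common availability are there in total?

Thandi free within 09:00–16:30: 09:15–09:30, 13:45–14:30, 14:45–15:00, 15:45–16:00.
Jamal free within 09:00–16:30: 09:15–09:30, 09:45–10:30, 11:15–13:15.
Thandi ∩ Zara: 15:45–16:00.
Thandi ∩ Zara ∩ Jamal: (none).
Total common minutes: 0.

0 minutes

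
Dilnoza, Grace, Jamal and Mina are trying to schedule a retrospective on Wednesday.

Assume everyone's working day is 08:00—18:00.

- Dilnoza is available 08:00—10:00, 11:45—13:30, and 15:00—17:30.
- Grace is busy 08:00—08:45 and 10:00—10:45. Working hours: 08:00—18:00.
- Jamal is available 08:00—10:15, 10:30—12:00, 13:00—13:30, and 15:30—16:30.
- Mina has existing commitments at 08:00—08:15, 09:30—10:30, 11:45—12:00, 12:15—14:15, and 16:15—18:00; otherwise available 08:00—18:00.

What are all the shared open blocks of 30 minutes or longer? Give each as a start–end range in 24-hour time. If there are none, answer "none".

Grace free within 08:00–18:00: 08:45–10:00, 10:45–18:00.
Mina free within 08:00–18:00: 08:15–09:30, 10:30–11:45, 12:00–12:15, 14:15–16:15.
Dilnoza ∩ Grace: 08:45–10:00, 11:45–13:30, 15:00–17:30.
Dilnoza ∩ Grace ∩ Jamal: 08:45–10:00, 11:45–12:00, 13:00–13:30, 15:30–16:30.
Dilnoza ∩ Grace ∩ Jamal ∩ Mina: 08:45–09:30, 15:30–16:15.
Windows ≥ 30 min: 08:45–09:30, 15:30–16:15.

08:45–09:30, 15:30–16:15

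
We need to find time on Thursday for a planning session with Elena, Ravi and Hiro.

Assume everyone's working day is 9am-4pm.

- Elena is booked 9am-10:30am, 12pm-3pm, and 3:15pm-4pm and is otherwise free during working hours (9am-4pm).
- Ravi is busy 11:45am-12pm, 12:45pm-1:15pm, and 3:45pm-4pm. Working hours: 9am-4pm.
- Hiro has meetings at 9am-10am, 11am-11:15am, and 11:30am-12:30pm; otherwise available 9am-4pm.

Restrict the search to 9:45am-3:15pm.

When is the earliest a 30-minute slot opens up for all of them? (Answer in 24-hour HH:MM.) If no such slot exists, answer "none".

Elena free within 09:00–16:00: 10:30–12:00, 15:00–15:15.
Ravi free within 09:00–16:00: 09:00–11:45, 12:00–12:45, 13:15–15:45.
Hiro free within 09:00–16:00: 10:00–11:00, 11:15–11:30, 12:30–16:00.
Elena ∩ Ravi: 10:30–11:45, 15:00–15:15.
Elena ∩ Ravi ∩ Hiro: 10:30–11:00, 11:15–11:30, 15:00–15:15.
Restricted to 09:45–15:15: 10:30–11:00, 11:15–11:30, 15:00–15:15.
Windows ≥ 30 min: 10:30–11:00.
Earliest such window starts at 10:30.

10:30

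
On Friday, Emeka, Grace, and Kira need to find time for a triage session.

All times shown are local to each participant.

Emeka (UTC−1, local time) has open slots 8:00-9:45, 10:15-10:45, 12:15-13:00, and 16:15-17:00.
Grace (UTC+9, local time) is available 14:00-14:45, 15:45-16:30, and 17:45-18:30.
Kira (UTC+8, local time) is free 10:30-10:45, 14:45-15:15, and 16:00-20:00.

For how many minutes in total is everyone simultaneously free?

30 minutes

Emeka → UTC: 09:00–10:45, 11:15–11:45, 13:15–14:00, 17:15–18:00.
Grace → UTC: 05:00–05:45, 06:45–07:30, 08:45–09:30.
Kira → UTC: 02:30–02:45, 06:45–07:15, 08:00–12:00.
Emeka ∩ Grace: 09:00–09:30.
Emeka ∩ Grace ∩ Kira: 09:00–09:30.
Total common minutes: 30.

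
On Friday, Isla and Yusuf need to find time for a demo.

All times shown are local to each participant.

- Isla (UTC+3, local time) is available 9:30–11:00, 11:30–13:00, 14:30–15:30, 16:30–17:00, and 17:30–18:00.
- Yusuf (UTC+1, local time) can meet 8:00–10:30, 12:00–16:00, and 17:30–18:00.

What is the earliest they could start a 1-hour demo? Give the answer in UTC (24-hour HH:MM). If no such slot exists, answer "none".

Isla → UTC: 06:30–08:00, 08:30–10:00, 11:30–12:30, 13:30–14:00, 14:30–15:00.
Yusuf → UTC: 07:00–09:30, 11:00–15:00, 16:30–17:00.
Isla ∩ Yusuf: 07:00–08:00, 08:30–09:30, 11:30–12:30, 13:30–14:00, 14:30–15:00.
Windows ≥ 60 min: 07:00–08:00, 08:30–09:30, 11:30–12:30.
Earliest such window starts at 07:00.

07:00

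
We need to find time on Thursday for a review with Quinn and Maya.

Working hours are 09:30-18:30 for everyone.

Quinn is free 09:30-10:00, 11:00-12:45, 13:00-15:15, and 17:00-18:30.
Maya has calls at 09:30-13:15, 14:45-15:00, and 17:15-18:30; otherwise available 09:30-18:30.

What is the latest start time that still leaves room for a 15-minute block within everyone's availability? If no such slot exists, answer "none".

Maya free within 09:30–18:30: 13:15–14:45, 15:00–17:15.
Quinn ∩ Maya: 13:15–14:45, 15:00–15:15, 17:00–17:15.
Windows ≥ 15 min: 13:15–14:45, 15:00–15:15, 17:00–17:15.
Latest start in the last window 17:00–17:15 is 17:15 − 15 min = 17:00.

17:00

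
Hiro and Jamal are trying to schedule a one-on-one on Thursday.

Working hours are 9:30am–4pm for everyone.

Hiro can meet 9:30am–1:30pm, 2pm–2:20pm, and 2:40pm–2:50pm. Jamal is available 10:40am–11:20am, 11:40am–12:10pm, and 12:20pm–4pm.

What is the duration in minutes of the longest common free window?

70 minutes

Hiro ∩ Jamal: 10:40–11:20, 11:40–12:10, 12:20–13:30, 14:00–14:20, 14:40–14:50.
Common window lengths: 40, 30, 70, 20, 10 min; longest is 70.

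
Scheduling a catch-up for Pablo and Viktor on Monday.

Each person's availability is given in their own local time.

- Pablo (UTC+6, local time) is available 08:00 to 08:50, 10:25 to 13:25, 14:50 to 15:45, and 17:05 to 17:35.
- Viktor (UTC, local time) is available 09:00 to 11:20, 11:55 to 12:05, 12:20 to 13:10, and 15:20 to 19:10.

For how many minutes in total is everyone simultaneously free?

Pablo → UTC: 02:00–02:50, 04:25–07:25, 08:50–09:45, 11:05–11:35.
Viktor → UTC: 09:00–11:20, 11:55–12:05, 12:20–13:10, 15:20–19:10.
Pablo ∩ Viktor: 09:00–09:45, 11:05–11:20.
Total common minutes: 45 + 15 = 60.

60 minutes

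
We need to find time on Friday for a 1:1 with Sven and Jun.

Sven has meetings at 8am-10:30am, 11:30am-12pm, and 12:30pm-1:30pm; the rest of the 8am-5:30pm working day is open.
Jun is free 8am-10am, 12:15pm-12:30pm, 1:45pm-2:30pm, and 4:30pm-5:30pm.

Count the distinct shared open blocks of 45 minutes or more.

2

Sven free within 08:00–17:30: 10:30–11:30, 12:00–12:30, 13:30–17:30.
Sven ∩ Jun: 12:15–12:30, 13:45–14:30, 16:30–17:30.
Windows ≥ 45 min: 13:45–14:30, 16:30–17:30.
That's 2 windows.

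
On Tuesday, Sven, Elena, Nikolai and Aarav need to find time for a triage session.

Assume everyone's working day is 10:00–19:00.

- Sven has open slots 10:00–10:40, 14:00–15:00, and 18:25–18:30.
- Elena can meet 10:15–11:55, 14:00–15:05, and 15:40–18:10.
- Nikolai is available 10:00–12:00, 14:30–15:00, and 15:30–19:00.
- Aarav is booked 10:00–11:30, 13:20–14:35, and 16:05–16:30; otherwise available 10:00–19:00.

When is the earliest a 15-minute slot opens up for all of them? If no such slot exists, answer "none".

14:35

Aarav free within 10:00–19:00: 11:30–13:20, 14:35–16:05, 16:30–19:00.
Sven ∩ Elena: 10:15–10:40, 14:00–15:00.
Sven ∩ Elena ∩ Nikolai: 10:15–10:40, 14:30–15:00.
Sven ∩ Elena ∩ Nikolai ∩ Aarav: 14:35–15:00.
Windows ≥ 15 min: 14:35–15:00.
Earliest such window starts at 14:35.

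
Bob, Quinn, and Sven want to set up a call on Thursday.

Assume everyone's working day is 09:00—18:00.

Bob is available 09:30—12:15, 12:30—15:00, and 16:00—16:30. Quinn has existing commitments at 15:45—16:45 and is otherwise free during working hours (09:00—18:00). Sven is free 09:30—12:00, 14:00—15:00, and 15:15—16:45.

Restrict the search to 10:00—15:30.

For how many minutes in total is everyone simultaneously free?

Quinn free within 09:00–18:00: 09:00–15:45, 16:45–18:00.
Bob ∩ Quinn: 09:30–12:15, 12:30–15:00.
Bob ∩ Quinn ∩ Sven: 09:30–12:00, 14:00–15:00.
Restricted to 10:00–15:30: 10:00–12:00, 14:00–15:00.
Total common minutes: 120 + 60 = 180.

180 minutes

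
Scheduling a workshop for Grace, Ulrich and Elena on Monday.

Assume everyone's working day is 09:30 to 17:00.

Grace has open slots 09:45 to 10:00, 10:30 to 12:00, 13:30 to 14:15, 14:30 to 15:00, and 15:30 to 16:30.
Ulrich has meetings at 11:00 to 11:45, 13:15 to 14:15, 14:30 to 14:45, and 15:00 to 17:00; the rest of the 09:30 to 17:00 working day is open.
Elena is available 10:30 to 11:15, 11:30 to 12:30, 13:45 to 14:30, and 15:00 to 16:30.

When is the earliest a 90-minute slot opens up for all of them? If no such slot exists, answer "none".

Ulrich free within 09:30–17:00: 09:30–11:00, 11:45–13:15, 14:15–14:30, 14:45–15:00.
Grace ∩ Ulrich: 09:45–10:00, 10:30–11:00, 11:45–12:00, 14:45–15:00.
Grace ∩ Ulrich ∩ Elena: 10:30–11:00, 11:45–12:00.
Windows ≥ 90 min: (none).

none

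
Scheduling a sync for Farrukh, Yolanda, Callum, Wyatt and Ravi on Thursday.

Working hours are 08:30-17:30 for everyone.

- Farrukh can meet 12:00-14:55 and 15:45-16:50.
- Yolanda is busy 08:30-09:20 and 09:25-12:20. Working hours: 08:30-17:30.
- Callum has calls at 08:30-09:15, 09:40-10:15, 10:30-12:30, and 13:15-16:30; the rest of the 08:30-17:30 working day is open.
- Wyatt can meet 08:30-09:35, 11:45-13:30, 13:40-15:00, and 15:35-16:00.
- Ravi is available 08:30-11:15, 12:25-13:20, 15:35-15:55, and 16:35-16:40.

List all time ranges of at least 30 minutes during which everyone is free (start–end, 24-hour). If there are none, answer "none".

Yolanda free within 08:30–17:30: 09:20–09:25, 12:20–17:30.
Callum free within 08:30–17:30: 09:15–09:40, 10:15–10:30, 12:30–13:15, 16:30–17:30.
Farrukh ∩ Yolanda: 12:20–14:55, 15:45–16:50.
Farrukh ∩ Yolanda ∩ Callum: 12:30–13:15, 16:30–16:50.
Farrukh ∩ Yolanda ∩ Callum ∩ Wyatt: 12:30–13:15.
Farrukh ∩ Yolanda ∩ Callum ∩ Wyatt ∩ Ravi: 12:30–13:15.
Windows ≥ 30 min: 12:30–13:15.

12:30–13:15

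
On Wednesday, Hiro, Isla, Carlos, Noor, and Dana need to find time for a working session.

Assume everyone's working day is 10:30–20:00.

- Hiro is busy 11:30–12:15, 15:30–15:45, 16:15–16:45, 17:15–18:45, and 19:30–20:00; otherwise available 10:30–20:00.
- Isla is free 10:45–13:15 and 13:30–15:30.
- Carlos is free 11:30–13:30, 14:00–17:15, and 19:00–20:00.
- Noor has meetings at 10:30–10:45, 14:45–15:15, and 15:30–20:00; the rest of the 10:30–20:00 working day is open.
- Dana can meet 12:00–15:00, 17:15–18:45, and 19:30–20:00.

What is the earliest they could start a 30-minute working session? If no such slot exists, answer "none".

12:15

Hiro free within 10:30–20:00: 10:30–11:30, 12:15–15:30, 15:45–16:15, 16:45–17:15, 18:45–19:30.
Noor free within 10:30–20:00: 10:45–14:45, 15:15–15:30.
Hiro ∩ Isla: 10:45–11:30, 12:15–13:15, 13:30–15:30.
Hiro ∩ Isla ∩ Carlos: 12:15–13:15, 14:00–15:30.
Hiro ∩ Isla ∩ Carlos ∩ Noor: 12:15–13:15, 14:00–14:45, 15:15–15:30.
Hiro ∩ Isla ∩ Carlos ∩ Noor ∩ Dana: 12:15–13:15, 14:00–14:45.
Windows ≥ 30 min: 12:15–13:15, 14:00–14:45.
Earliest such window starts at 12:15.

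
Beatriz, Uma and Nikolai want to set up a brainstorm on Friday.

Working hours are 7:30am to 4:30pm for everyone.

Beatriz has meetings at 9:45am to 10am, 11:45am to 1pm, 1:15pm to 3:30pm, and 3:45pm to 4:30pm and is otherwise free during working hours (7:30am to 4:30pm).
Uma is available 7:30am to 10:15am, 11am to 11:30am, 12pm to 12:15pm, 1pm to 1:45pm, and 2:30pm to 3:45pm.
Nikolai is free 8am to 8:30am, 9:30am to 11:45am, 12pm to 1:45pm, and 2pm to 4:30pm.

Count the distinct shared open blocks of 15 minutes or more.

6

Beatriz free within 07:30–16:30: 07:30–09:45, 10:00–11:45, 13:00–13:15, 15:30–15:45.
Beatriz ∩ Uma: 07:30–09:45, 10:00–10:15, 11:00–11:30, 13:00–13:15, 15:30–15:45.
Beatriz ∩ Uma ∩ Nikolai: 08:00–08:30, 09:30–09:45, 10:00–10:15, 11:00–11:30, 13:00–13:15, 15:30–15:45.
Windows ≥ 15 min: 08:00–08:30, 09:30–09:45, 10:00–10:15, 11:00–11:30, 13:00–13:15, 15:30–15:45.
That's 6 windows.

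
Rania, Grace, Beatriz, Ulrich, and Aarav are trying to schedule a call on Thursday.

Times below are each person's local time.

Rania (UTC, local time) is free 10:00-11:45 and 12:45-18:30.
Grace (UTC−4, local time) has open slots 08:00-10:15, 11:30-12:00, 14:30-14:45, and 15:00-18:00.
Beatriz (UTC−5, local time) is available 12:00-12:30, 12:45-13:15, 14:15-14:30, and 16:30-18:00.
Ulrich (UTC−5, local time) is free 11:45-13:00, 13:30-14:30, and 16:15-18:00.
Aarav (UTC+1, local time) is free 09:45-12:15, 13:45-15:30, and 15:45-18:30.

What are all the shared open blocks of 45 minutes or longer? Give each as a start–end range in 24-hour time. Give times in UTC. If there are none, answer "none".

none

Rania → UTC: 10:00–11:45, 12:45–18:30.
Grace → UTC: 12:00–14:15, 15:30–16:00, 18:30–18:45, 19:00–22:00.
Beatriz → UTC: 17:00–17:30, 17:45–18:15, 19:15–19:30, 21:30–23:00.
Ulrich → UTC: 16:45–18:00, 18:30–19:30, 21:15–23:00.
Aarav → UTC: 08:45–11:15, 12:45–14:30, 14:45–17:30.
Rania ∩ Grace: 12:45–14:15, 15:30–16:00.
Rania ∩ Grace ∩ Beatriz: (none).
Rania ∩ Grace ∩ Beatriz ∩ Ulrich: (none).
Rania ∩ Grace ∩ Beatriz ∩ Ulrich ∩ Aarav: (none).
Windows ≥ 45 min: (none).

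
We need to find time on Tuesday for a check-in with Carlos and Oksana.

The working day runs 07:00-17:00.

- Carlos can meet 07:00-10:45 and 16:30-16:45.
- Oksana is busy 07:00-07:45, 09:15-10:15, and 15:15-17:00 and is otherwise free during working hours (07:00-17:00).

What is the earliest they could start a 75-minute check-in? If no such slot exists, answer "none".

07:45

Oksana free within 07:00–17:00: 07:45–09:15, 10:15–15:15.
Carlos ∩ Oksana: 07:45–09:15, 10:15–10:45.
Windows ≥ 75 min: 07:45–09:15.
Earliest such window starts at 07:45.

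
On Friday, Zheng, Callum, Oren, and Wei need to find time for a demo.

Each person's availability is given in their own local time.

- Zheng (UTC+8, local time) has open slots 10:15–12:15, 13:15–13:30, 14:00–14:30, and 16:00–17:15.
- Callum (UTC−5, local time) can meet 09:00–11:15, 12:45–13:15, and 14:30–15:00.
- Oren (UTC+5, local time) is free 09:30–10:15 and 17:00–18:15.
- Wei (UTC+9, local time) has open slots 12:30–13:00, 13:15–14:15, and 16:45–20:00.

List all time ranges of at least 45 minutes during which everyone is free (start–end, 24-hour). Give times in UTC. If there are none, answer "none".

none

Zheng → UTC: 02:15–04:15, 05:15–05:30, 06:00–06:30, 08:00–09:15.
Callum → UTC: 14:00–16:15, 17:45–18:15, 19:30–20:00.
Oren → UTC: 04:30–05:15, 12:00–13:15.
Wei → UTC: 03:30–04:00, 04:15–05:15, 07:45–11:00.
Zheng ∩ Callum: (none).
Zheng ∩ Callum ∩ Oren: (none).
Zheng ∩ Callum ∩ Oren ∩ Wei: (none).
Windows ≥ 45 min: (none).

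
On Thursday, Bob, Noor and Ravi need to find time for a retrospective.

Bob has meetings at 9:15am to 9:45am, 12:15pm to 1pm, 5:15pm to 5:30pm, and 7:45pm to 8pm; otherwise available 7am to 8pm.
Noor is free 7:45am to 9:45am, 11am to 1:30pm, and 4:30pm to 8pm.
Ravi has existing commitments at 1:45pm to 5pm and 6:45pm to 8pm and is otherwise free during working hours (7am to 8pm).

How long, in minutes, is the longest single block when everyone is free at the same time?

90 minutes

Bob free within 07:00–20:00: 07:00–09:15, 09:45–12:15, 13:00–17:15, 17:30–19:45.
Ravi free within 07:00–20:00: 07:00–13:45, 17:00–18:45.
Bob ∩ Noor: 07:45–09:15, 11:00–12:15, 13:00–13:30, 16:30–17:15, 17:30–19:45.
Bob ∩ Noor ∩ Ravi: 07:45–09:15, 11:00–12:15, 13:00–13:30, 17:00–17:15, 17:30–18:45.
Common window lengths: 90, 75, 30, 15, 75 min; longest is 90.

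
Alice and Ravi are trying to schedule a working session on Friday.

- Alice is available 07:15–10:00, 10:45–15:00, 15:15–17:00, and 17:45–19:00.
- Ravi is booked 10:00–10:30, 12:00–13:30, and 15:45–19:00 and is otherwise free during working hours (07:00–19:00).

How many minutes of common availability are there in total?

360 minutes

Ravi free within 07:00–19:00: 07:00–10:00, 10:30–12:00, 13:30–15:45.
Alice ∩ Ravi: 07:15–10:00, 10:45–12:00, 13:30–15:00, 15:15–15:45.
Total common minutes: 165 + 75 + 90 + 30 = 360.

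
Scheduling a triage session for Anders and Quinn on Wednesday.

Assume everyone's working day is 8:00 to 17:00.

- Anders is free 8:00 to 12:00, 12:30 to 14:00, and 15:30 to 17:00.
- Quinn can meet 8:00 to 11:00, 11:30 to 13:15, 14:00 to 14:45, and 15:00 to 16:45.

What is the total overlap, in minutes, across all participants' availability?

330 minutes

Anders ∩ Quinn: 08:00–11:00, 11:30–12:00, 12:30–13:15, 15:30–16:45.
Total common minutes: 180 + 30 + 45 + 75 = 330.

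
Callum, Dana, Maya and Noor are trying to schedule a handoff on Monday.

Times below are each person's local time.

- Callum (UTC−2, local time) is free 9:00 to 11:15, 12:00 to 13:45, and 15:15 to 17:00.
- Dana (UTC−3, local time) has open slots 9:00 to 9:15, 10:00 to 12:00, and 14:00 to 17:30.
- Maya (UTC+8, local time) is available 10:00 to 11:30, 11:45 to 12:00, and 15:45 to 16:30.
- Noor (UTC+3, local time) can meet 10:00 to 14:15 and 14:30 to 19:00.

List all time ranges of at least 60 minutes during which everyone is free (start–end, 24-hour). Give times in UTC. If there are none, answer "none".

none

Callum → UTC: 11:00–13:15, 14:00–15:45, 17:15–19:00.
Dana → UTC: 12:00–12:15, 13:00–15:00, 17:00–20:30.
Maya → UTC: 02:00–03:30, 03:45–04:00, 07:45–08:30.
Noor → UTC: 07:00–11:15, 11:30–16:00.
Callum ∩ Dana: 12:00–12:15, 13:00–13:15, 14:00–15:00, 17:15–19:00.
Callum ∩ Dana ∩ Maya: (none).
Callum ∩ Dana ∩ Maya ∩ Noor: (none).
Windows ≥ 60 min: (none).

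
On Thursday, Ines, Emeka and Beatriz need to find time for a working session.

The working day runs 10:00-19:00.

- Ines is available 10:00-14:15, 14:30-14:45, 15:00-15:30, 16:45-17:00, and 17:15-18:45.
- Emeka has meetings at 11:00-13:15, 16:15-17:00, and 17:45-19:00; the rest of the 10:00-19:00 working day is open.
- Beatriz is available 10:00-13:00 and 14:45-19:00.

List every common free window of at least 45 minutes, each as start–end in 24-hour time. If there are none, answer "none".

10:00–11:00

Emeka free within 10:00–19:00: 10:00–11:00, 13:15–16:15, 17:00–17:45.
Ines ∩ Emeka: 10:00–11:00, 13:15–14:15, 14:30–14:45, 15:00–15:30, 17:15–17:45.
Ines ∩ Emeka ∩ Beatriz: 10:00–11:00, 15:00–15:30, 17:15–17:45.
Windows ≥ 45 min: 10:00–11:00.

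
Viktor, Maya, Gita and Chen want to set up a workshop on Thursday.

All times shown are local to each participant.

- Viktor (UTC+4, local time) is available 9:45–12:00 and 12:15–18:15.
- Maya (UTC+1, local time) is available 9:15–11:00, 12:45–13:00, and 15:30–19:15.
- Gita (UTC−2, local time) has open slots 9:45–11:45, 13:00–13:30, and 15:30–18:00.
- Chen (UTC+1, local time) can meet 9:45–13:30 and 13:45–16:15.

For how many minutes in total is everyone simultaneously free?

Viktor → UTC: 05:45–08:00, 08:15–14:15.
Maya → UTC: 08:15–10:00, 11:45–12:00, 14:30–18:15.
Gita → UTC: 11:45–13:45, 15:00–15:30, 17:30–20:00.
Chen → UTC: 08:45–12:30, 12:45–15:15.
Viktor ∩ Maya: 08:15–10:00, 11:45–12:00.
Viktor ∩ Maya ∩ Gita: 11:45–12:00.
Viktor ∩ Maya ∩ Gita ∩ Chen: 11:45–12:00.
Total common minutes: 15.

15 minutes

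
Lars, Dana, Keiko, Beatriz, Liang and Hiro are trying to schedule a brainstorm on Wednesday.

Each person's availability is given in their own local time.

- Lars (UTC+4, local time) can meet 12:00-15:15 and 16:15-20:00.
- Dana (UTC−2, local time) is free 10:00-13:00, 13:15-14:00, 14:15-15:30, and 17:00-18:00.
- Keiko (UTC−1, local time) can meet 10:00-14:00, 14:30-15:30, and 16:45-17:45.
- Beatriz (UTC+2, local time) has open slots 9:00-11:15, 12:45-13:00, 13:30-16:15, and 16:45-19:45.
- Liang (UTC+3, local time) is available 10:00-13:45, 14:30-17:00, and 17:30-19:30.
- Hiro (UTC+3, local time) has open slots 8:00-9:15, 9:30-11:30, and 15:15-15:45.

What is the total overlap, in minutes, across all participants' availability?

Lars → UTC: 08:00–11:15, 12:15–16:00.
Dana → UTC: 12:00–15:00, 15:15–16:00, 16:15–17:30, 19:00–20:00.
Keiko → UTC: 11:00–15:00, 15:30–16:30, 17:45–18:45.
Beatriz → UTC: 07:00–09:15, 10:45–11:00, 11:30–14:15, 14:45–17:45.
Liang → UTC: 07:00–10:45, 11:30–14:00, 14:30–16:30.
Hiro → UTC: 05:00–06:15, 06:30–08:30, 12:15–12:45.
Lars ∩ Dana: 12:15–15:00, 15:15–16:00.
Lars ∩ Dana ∩ Keiko: 12:15–15:00, 15:30–16:00.
Lars ∩ Dana ∩ Keiko ∩ Beatriz: 12:15–14:15, 14:45–15:00, 15:30–16:00.
Lars ∩ Dana ∩ Keiko ∩ Beatriz ∩ Liang: 12:15–14:00, 14:45–15:00, 15:30–16:00.
Lars ∩ Dana ∩ Keiko ∩ Beatriz ∩ Liang ∩ Hiro: 12:15–12:45.
Total common minutes: 30.

30 minutes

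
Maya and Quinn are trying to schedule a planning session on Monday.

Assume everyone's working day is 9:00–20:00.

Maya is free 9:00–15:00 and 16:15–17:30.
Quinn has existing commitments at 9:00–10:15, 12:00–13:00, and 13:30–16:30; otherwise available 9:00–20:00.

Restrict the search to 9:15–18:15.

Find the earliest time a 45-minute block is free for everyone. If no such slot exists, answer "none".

10:15

Quinn free within 09:00–20:00: 10:15–12:00, 13:00–13:30, 16:30–20:00.
Maya ∩ Quinn: 10:15–12:00, 13:00–13:30, 16:30–17:30.
Restricted to 09:15–18:15: 10:15–12:00, 13:00–13:30, 16:30–17:30.
Windows ≥ 45 min: 10:15–12:00, 16:30–17:30.
Earliest such window starts at 10:15.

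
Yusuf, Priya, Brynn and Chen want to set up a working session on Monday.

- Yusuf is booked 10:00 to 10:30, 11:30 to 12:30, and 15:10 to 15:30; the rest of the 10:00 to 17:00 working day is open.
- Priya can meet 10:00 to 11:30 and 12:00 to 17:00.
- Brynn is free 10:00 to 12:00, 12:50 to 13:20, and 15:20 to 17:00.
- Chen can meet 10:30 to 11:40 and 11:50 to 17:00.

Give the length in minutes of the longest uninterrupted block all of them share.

Yusuf free within 10:00–17:00: 10:30–11:30, 12:30–15:10, 15:30–17:00.
Yusuf ∩ Priya: 10:30–11:30, 12:30–15:10, 15:30–17:00.
Yusuf ∩ Priya ∩ Brynn: 10:30–11:30, 12:50–13:20, 15:30–17:00.
Yusuf ∩ Priya ∩ Brynn ∩ Chen: 10:30–11:30, 12:50–13:20, 15:30–17:00.
Common window lengths: 60, 30, 90 min; longest is 90.

90 minutes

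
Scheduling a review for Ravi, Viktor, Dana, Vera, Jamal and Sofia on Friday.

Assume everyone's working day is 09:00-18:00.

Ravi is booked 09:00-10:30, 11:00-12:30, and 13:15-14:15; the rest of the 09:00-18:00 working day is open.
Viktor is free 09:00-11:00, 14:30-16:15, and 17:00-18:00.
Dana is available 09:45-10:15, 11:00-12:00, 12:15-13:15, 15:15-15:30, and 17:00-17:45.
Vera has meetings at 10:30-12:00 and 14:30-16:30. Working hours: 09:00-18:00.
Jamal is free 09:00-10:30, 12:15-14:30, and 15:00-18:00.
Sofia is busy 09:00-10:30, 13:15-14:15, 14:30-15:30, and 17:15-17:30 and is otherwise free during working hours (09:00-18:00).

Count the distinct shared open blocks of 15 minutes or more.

Ravi free within 09:00–18:00: 10:30–11:00, 12:30–13:15, 14:15–18:00.
Vera free within 09:00–18:00: 09:00–10:30, 12:00–14:30, 16:30–18:00.
Sofia free within 09:00–18:00: 10:30–13:15, 14:15–14:30, 15:30–17:15, 17:30–18:00.
Ravi ∩ Viktor: 10:30–11:00, 14:30–16:15, 17:00–18:00.
Ravi ∩ Viktor ∩ Dana: 15:15–15:30, 17:00–17:45.
Ravi ∩ Viktor ∩ Dana ∩ Vera: 17:00–17:45.
Ravi ∩ Viktor ∩ Dana ∩ Vera ∩ Jamal: 17:00–17:45.
Ravi ∩ Viktor ∩ Dana ∩ Vera ∩ Jamal ∩ Sofia: 17:00–17:15, 17:30–17:45.
Windows ≥ 15 min: 17:00–17:15, 17:30–17:45.
That's 2 windows.

2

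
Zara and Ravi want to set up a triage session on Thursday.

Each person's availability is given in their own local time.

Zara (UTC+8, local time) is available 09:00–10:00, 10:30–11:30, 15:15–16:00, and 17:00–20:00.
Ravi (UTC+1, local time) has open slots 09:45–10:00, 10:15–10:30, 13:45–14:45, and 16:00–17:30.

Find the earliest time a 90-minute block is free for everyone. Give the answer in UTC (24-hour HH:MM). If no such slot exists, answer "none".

Zara → UTC: 01:00–02:00, 02:30–03:30, 07:15–08:00, 09:00–12:00.
Ravi → UTC: 08:45–09:00, 09:15–09:30, 12:45–13:45, 15:00–16:30.
Zara ∩ Ravi: 09:15–09:30.
Windows ≥ 90 min: (none).

none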